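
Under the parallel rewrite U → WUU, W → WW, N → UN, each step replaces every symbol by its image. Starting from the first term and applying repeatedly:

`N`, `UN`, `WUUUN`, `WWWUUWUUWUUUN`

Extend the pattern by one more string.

φ(WWWUUWUUWUUUN) expands symbol-by-symbol to WW WW WW WUU WUU WW WUU WUU WW WUU WUU WUU UN; joining the 13 pieces gives the next term.

WWWWWWWUUWUUWWWUUWUUWWWUUWUUWUUUN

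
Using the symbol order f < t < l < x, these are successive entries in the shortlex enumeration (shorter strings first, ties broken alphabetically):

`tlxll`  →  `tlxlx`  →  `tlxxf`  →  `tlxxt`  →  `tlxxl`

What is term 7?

Continuing the enumeration 2 steps past tlxxl: tlxxl → tlxxx → (answer).

txfff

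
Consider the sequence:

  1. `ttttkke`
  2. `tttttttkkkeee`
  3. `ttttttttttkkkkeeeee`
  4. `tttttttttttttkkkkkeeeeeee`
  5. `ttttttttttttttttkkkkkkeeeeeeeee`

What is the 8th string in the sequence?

Term n consists of 3n+1 t's, followed by n+1 k's, followed by 2n-1 e's (n = 1, 2, …).
At n = 8 the blocks have lengths 25, 9, 15.

tttttttttttttttttttttttttkkkkkkkkkeeeeeeeeeeeeeee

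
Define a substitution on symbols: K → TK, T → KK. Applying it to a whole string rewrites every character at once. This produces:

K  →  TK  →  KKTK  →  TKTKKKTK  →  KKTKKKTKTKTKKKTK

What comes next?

TKTKKKTKTKTKKKTKKKTKKKTKTKTKKKTK

Applying the rule to each of the 16 symbols of KKTKKKTKTKTKKKTK gives the pieces TK TK KK TK TK TK KK TK KK TK KK TK TK TK KK TK, which concatenate to the answer.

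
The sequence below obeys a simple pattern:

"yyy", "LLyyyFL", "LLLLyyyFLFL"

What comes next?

Each term wraps the previous one in LL on the left and FL on the right.
Applying this once more to LLLLyyyFLFL:

LLLLLLyyyFLFLFL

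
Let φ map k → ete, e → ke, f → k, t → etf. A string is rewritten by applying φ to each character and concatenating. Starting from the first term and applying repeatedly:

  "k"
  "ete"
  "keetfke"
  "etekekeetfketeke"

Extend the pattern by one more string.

Rewriting the 16 symbols of etekekeetfketeke one by one yields ke etf ke ete ke ete ke ke etf k ete ke etf ke ete ke; concatenated:

keetfkeetekeetekekeetfketekeetfkeeteke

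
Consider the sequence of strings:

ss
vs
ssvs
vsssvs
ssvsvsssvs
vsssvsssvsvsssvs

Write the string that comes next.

ssvsvsssvsvsssvsssvsvsssvs

This is a Fibonacci-style word recurrence s(k) = s(k−2)·s(k−1): e.g. ss·vs = ssvs.
Continuing: ssvsvsssvs · vsssvsssvsvsssvs gives term 7.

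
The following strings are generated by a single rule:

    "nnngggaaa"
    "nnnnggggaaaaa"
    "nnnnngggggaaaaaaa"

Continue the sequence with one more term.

Reading off run lengths: n runs 3, 4, 5; g runs 3, 4, 5; a runs 3, 5, 7 — each is linear in n (n = 1, 2, …).
At n = 4 the blocks have lengths 6, 6, 9.

nnnnnnggggggaaaaaaaaa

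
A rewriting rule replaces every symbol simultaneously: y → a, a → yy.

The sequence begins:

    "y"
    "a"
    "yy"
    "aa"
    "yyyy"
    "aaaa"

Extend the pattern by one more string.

Apply φ to aaaa symbol by symbol: a→yy, a→yy, a→yy, a→yy; joined: yy yy yy yy.

yyyyyyyy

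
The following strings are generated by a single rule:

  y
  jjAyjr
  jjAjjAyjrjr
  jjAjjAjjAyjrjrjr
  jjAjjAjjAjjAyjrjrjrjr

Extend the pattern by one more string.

s(k+1) = jjA·s(k)·jr, so each term gains jjA as a prefix and jr as a suffix.
Applying this once more to jjAjjAjjAjjAyjrjrjrjr:

jjAjjAjjAjjAjjAyjrjrjrjrjr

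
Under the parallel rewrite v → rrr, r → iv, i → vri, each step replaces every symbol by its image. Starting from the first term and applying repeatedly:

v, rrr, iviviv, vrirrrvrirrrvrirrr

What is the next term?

Applying the rule to each of the 18 symbols of vrirrrvrirrrvrirrr gives the pieces rrr iv vri iv iv iv rrr iv vri iv iv iv rrr iv vri iv iv iv, which concatenate to the answer.

rrrivvriivivivrrrivvriivivivrrrivvriiviviv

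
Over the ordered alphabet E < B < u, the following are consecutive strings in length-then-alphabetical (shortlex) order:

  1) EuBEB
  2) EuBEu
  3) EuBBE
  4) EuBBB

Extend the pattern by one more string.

Find the rightmost character of EuBBB below u, bump it to the next letter, and reset everything to its right to E.

EuBBu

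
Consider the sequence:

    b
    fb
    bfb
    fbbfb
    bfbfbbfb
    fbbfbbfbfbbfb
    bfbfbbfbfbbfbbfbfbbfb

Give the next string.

fbbfbbfbfbbfbbfbfbbfbfbbfbbfbfbbfb

This is a Fibonacci-style word recurrence s(k) = s(k−2)·s(k−1): e.g. b·fb = bfb.
Continuing: fbbfbbfbfbbfb · bfbfbbfbfbbfbbfbfbbfb gives term 8.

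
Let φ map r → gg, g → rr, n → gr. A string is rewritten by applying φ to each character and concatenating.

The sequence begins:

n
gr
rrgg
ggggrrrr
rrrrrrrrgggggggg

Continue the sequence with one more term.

ggggggggggggggggrrrrrrrrrrrrrrrr

Replace each of the 16 characters of rrrrrrrrgggggggg in place — gg gg gg gg gg gg gg gg rr rr rr rr rr rr rr rr — and concatenate.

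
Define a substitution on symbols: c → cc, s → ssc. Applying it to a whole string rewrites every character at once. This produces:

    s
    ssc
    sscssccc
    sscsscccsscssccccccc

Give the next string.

sscsscccsscsscccccccsscsscccsscssccccccccccccccc

Applying the rule to each of the 20 symbols of sscsscccsscssccccccc gives the pieces ssc ssc cc ssc ssc cc cc cc ssc ssc cc ssc ssc cc cc cc cc cc cc cc, which concatenate to the answer.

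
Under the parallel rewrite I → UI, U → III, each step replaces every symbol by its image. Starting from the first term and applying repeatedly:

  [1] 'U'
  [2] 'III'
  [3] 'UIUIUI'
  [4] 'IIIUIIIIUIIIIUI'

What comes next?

φ(IIIUIIIIUIIIIUI) expands symbol-by-symbol to UI UI UI III UI UI UI UI III UI UI UI UI III UI; joining the 15 pieces gives the next term.

UIUIUIIIIUIUIUIUIIIIUIUIUIUIIIIUI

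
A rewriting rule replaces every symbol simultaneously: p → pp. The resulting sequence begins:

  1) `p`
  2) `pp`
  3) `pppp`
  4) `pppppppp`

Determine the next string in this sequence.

Expanding pppppppp: p→pp, p→pp, p→pp, p→pp, p→pp, p→pp, p→pp, p→pp. Concatenated: pp pp pp pp pp pp pp pp.

pppppppppppppppp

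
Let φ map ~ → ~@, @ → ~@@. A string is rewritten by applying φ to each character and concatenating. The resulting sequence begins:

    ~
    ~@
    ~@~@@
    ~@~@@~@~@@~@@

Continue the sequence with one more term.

Rewriting the 13 symbols of ~@~@@~@~@@~@@ one by one yields ~@ ~@@ ~@ ~@@ ~@@ ~@ ~@@ ~@ ~@@ ~@@ ~@ ~@@ ~@@; concatenated:

~@~@@~@~@@~@@~@~@@~@~@@~@@~@~@@~@@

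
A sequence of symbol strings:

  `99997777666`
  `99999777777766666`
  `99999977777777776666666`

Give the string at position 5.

99999999777777777777777766666666666

The n-th term is n+3 9's then 3n+1 7's then 2n+1 6's (n = 1, 2, …).
Setting n = 5 gives 8, 16, 11 characters in each block.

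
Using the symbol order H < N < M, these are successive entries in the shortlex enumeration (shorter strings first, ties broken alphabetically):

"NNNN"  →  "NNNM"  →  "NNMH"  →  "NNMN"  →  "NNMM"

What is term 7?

Stepping forward 2 times from NNMM: NNMM → NMHH, then the target.

NMHN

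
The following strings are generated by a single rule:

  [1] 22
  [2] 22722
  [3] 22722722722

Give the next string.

Every step duplicates the string with '7' between the halves.
Doubling 22722722722 with '7' between the halves:

22722722722722722722722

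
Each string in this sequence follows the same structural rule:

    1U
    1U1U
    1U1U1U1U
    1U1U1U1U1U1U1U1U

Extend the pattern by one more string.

Each string is two copies of the previous one concatenated.
So the next term is two copies of 1U1U1U1U1U1U1U1U.

1U1U1U1U1U1U1U1U1U1U1U1U1U1U1U1U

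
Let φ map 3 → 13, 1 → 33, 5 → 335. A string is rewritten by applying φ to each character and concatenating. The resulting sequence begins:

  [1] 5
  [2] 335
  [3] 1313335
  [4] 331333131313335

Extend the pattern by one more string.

Rewriting the 15 symbols of 331333131313335 one by one yields 13 13 33 13 13 13 33 13 33 13 33 13 13 13 335; concatenated:

1313331313133313331333131313335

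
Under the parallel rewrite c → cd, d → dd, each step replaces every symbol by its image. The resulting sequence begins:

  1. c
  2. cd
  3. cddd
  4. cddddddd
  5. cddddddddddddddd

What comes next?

Rewriting the 16 symbols of cddddddddddddddd one by one yields cd dd dd dd dd dd dd dd dd dd dd dd dd dd dd dd; concatenated:

cddddddddddddddddddddddddddddddd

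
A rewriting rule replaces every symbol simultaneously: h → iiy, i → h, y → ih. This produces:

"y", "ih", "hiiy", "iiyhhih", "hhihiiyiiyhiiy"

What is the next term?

Rewriting the 14 symbols of hhihiiyiiyhiiy one by one yields iiy iiy h iiy h h ih h h ih iiy h h ih; concatenated:

iiyiiyhiiyhhihhhihiiyhhih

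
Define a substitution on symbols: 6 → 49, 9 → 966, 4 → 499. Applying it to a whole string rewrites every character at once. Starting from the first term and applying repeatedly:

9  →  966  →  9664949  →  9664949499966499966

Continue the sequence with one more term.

966494949996649996649996696696649494999669669664949

φ(9664949499966499966) expands symbol-by-symbol to 966 49 49 499 966 499 966 499 966 966 966 49 49 499 966 966 966 49 49; joining the 19 pieces gives the next term.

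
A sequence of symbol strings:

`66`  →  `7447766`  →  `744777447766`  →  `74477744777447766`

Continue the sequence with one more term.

Each term is the previous one with 74477 prepended.
So the next term is 74477·74477744777447766.

7447774477744777447766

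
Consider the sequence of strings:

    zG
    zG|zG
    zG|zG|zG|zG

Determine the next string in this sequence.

zG|zG|zG|zG|zG|zG|zG|zG

Each string is two copies of the previous one joined by '|'.
One more doubling of zG|zG|zG|zG gives the answer.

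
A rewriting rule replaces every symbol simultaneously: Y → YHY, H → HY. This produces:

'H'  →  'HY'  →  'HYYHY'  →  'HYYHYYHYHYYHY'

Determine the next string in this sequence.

Rewriting the 13 symbols of HYYHYYHYHYYHY one by one yields HY YHY YHY HY YHY YHY HY YHY HY YHY YHY HY YHY; concatenated:

HYYHYYHYHYYHYYHYHYYHYHYYHYYHYHYYHY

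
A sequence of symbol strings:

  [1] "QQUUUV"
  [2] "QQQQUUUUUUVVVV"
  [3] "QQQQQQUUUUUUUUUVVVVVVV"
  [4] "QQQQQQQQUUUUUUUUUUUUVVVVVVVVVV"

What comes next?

QQQQQQQQQQUUUUUUUUUUUUUUUVVVVVVVVVVVVV

Each string has the form Q^{2n} U^{3n} V^{3n-2} (n = 1, 2, …).
At n = 5 the blocks have lengths 10, 15, 13.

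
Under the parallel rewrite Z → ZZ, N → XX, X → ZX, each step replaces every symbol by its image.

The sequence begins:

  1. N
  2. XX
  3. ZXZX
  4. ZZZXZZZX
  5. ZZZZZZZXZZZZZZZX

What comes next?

Rewriting the 16 symbols of ZZZZZZZXZZZZZZZX one by one yields ZZ ZZ ZZ ZZ ZZ ZZ ZZ ZX ZZ ZZ ZZ ZZ ZZ ZZ ZZ ZX; concatenated:

ZZZZZZZZZZZZZZZXZZZZZZZZZZZZZZZX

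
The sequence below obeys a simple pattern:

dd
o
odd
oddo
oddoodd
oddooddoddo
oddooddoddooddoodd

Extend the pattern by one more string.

Each term (from the third on) is the previous term followed by the one before it: term 3 = o·dd = odd.
The next term joins oddooddoddooddoodd and oddooddoddo.

oddooddoddooddooddoddooddoddo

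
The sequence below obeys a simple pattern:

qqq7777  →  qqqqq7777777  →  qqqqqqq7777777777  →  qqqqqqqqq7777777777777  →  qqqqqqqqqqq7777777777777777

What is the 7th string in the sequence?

qqqqqqqqqqqqqqq7777777777777777777777

Reading off run lengths: q runs 3, 5, 7, 9, 11; 7 runs 4, 7, 10, 13, 16 — each is linear in n (n = 1, 2, …).
Setting n = 7 gives 15, 22 characters in each block.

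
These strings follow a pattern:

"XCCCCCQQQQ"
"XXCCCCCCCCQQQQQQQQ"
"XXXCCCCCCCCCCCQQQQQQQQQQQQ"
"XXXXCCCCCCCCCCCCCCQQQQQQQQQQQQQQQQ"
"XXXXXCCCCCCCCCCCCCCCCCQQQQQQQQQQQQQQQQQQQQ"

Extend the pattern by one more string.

XXXXXXCCCCCCCCCCCCCCCCCCCCQQQQQQQQQQQQQQQQQQQQQQQQ

The n-th term is n X's then 3n+2 C's then 4n Q's (n = 1, 2, …).
Setting n = 6 gives 6, 20, 24 characters in each block.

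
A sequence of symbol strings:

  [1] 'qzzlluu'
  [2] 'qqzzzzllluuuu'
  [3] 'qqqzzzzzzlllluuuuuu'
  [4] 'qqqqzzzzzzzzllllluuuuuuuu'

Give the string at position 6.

qqqqqqzzzzzzzzzzzzllllllluuuuuuuuuuuu

The n-th term is n q's then 2n z's then n+1 l's then 2n u's (n = 1, 2, …).
For term 6, n = 6, so the run lengths are 6, 12, 7, 12.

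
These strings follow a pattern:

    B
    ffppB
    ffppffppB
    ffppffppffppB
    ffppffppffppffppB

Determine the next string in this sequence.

Each term is the previous one with ffpp prepended.
Applying this once more to ffppffppffppffppB:

ffppffppffppffppffppB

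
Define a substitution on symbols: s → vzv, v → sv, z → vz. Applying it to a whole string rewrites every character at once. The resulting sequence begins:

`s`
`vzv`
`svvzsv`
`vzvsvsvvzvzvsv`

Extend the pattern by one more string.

svvzsvvzvsvvzvsvsvvzsvvzsvvzvsv

Replace each of the 14 characters of vzvsvsvvzvzvsv in place — sv vz sv vzv sv vzv sv sv vz sv vz sv vzv sv — and concatenate.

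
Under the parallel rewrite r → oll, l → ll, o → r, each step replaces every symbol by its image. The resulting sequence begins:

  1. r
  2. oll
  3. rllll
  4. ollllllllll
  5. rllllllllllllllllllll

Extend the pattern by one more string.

ollllllllllllllllllllllllllllllllllllllllll

φ(rllllllllllllllllllll) expands symbol-by-symbol to oll ll ll ll ll ll ll ll ll ll ll ll ll ll ll ll ll ll ll ll ll; joining the 21 pieces gives the next term.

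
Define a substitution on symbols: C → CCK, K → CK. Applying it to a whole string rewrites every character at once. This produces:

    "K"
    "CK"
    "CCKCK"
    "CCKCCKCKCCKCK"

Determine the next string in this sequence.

CCKCCKCKCCKCCKCKCCKCKCCKCCKCKCCKCK

Applying the rule to each of the 13 symbols of CCKCCKCKCCKCK gives the pieces CCK CCK CK CCK CCK CK CCK CK CCK CCK CK CCK CK, which concatenate to the answer.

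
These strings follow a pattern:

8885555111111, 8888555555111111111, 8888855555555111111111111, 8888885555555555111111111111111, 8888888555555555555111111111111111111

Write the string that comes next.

8888888855555555555555111111111111111111111

Reading off run lengths: 8 runs 3, 4, 5, 6, 7; 5 runs 4, 6, 8, 10, 12; 1 runs 6, 9, 12, 15, 18 — each is linear in n, where the shown terms are n = 2, 3, 4, 5, 6.
For the next term, n = 7, so the run lengths are 8, 14, 21.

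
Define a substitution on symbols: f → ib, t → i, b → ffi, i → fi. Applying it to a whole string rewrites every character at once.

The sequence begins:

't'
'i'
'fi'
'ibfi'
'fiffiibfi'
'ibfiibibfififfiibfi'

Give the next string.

Applying the rule to each of the 19 symbols of ibfiibibfififfiibfi gives the pieces fi ffi ib fi fi ffi fi ffi ib fi ib fi ib ib fi fi ffi ib fi, which concatenate to the answer.

fiffiibfififfififfiibfiibfiibibfififfiibfi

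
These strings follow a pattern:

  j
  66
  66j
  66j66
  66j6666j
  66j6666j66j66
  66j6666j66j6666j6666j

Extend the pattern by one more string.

This is a Fibonacci-style word recurrence s(k) = s(k−1)·s(k−2): e.g. 66·j = 66j.
The next term joins 66j6666j66j6666j6666j and 66j6666j66j66.

66j6666j66j6666j6666j66j6666j66j66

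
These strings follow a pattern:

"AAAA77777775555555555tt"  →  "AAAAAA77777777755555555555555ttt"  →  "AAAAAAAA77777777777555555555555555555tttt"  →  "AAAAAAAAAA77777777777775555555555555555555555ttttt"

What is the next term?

AAAAAAAAAAAA77777777777777755555555555555555555555555tttttt

Each string has the form A^{2n} 7^{2n+3} 5^{4n+2} t^{n}, where the shown terms are n = 2, 3, 4, 5.
Setting n = 6 gives 12, 15, 26, 6 characters in each block.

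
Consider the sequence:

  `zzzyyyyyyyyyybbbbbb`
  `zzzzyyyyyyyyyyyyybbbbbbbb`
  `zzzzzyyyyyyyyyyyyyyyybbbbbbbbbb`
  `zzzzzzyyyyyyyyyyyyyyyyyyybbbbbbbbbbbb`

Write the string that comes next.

Reading off run lengths: z runs 3, 4, 5, 6; y runs 10, 13, 16, 19; b runs 6, 8, 10, 12 — each is linear in n, where the shown terms are n = 3, 4, 5, 6.
Setting n = 7 gives 7, 22, 14 characters in each block.

zzzzzzzyyyyyyyyyyyyyyyyyyyyyybbbbbbbbbbbbbb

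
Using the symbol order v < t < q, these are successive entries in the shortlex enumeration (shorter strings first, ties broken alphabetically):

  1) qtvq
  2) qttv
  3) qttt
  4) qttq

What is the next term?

qtqv

The successor of qttq increments the rightmost position that isn't already q and resets every position after it to v.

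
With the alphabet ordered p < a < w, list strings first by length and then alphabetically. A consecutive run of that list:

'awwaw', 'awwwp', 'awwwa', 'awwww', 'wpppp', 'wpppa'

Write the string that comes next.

wpppw

Find the rightmost character of wpppa below w, bump it to the next letter, and reset everything to its right to p.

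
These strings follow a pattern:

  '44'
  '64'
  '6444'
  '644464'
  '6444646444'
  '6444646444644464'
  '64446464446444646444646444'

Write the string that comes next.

644464644464446464446464446444646444644464

From term 3 onward, concatenate the last term with the second-to-last: 64·44 = 6444, 6444·64 = 644464, …
Continuing: 64446464446444646444646444 · 6444646444644464 gives term 8.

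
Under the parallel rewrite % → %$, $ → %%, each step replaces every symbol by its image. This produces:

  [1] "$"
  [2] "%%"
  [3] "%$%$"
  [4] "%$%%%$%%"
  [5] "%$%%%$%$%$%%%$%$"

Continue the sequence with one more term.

Rewriting the 16 symbols of %$%%%$%$%$%%%$%$ one by one yields %$ %% %$ %$ %$ %% %$ %% %$ %% %$ %$ %$ %% %$ %%; concatenated:

%$%%%$%$%$%%%$%%%$%%%$%$%$%%%$%%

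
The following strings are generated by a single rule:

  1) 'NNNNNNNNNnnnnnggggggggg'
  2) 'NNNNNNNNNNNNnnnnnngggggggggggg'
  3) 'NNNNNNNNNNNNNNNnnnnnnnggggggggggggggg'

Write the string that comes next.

Term n consists of 3n N's, followed by n+2 n's, followed by 3n g's, where the shown terms are n = 3, 4, 5.
Setting n = 6 gives 18, 8, 18 characters in each block.

NNNNNNNNNNNNNNNNNNnnnnnnnngggggggggggggggggg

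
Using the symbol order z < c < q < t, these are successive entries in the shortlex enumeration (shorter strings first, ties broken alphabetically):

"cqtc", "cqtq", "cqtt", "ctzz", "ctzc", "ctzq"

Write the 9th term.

Stepping forward 3 times from ctzq: ctzq → ctzt → ctcz, then the target.

ctcc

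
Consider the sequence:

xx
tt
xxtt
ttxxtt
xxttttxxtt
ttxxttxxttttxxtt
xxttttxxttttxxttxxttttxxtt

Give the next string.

From term 3 onward, concatenate the second-to-last term with the last: xx·tt = xxtt, tt·xxtt = ttxxtt, …
The next term joins ttxxttxxttttxxtt and xxttttxxttttxxttxxttttxxtt.

ttxxttxxttttxxttxxttttxxttttxxttxxttttxxtt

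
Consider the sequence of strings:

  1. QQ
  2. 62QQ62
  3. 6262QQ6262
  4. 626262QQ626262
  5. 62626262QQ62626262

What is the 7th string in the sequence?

Each term wraps the previous one in 62 on the left and 62 on the right.
From 62626262QQ62626262, 2 further steps: 62626262QQ62626262 → 6262626262QQ6262626262 → (answer).

626262626262QQ626262626262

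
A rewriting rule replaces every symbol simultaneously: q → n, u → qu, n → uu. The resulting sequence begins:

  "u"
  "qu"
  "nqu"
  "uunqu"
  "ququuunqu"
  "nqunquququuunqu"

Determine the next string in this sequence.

uunquuunqunqunquququuunqu

Applying the rule to each of the 15 symbols of nqunquququuunqu gives the pieces uu n qu uu n qu n qu n qu qu qu uu n qu, which concatenate to the answer.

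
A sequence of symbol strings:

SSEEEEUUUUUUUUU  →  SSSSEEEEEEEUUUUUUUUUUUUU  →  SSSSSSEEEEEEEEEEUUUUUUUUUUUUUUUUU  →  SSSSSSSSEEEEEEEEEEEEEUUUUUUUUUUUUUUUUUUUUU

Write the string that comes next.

The n-th term is 2n-2 S's then 3n-2 E's then 4n+1 U's, where the shown terms are n = 2, 3, 4, 5.
For the next term, n = 6, so the run lengths are 10, 16, 25.

SSSSSSSSSSEEEEEEEEEEEEEEEEUUUUUUUUUUUUUUUUUUUUUUUUU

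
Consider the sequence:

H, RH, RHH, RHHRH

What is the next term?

This is a Fibonacci-style word recurrence s(k) = s(k−1)·s(k−2): e.g. RH·H = RHH.
The next term joins RHHRH and RHH.

RHHRHRHH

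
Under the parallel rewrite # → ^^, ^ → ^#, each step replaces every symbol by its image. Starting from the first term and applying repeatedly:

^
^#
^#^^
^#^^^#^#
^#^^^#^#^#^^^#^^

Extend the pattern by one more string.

Applying the rule to each of the 16 symbols of ^#^^^#^#^#^^^#^^ gives the pieces ^# ^^ ^# ^# ^# ^^ ^# ^^ ^# ^^ ^# ^# ^# ^^ ^# ^#, which concatenate to the answer.

^#^^^#^#^#^^^#^^^#^^^#^#^#^^^#^#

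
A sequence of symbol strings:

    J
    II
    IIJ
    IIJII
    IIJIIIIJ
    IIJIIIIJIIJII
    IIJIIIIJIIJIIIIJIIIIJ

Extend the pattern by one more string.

Each term (from the third on) is the previous term followed by the one before it: term 3 = II·J = IIJ.
The next term joins IIJIIIIJIIJIIIIJIIIIJ and IIJIIIIJIIJII.

IIJIIIIJIIJIIIIJIIIIJIIJIIIIJIIJII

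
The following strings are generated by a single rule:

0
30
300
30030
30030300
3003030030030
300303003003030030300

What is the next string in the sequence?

3003030030030300303003003030030030

This is a Fibonacci-style word recurrence s(k) = s(k−1)·s(k−2): e.g. 30·0 = 300.
Continuing: 300303003003030030300 · 3003030030030 gives term 8.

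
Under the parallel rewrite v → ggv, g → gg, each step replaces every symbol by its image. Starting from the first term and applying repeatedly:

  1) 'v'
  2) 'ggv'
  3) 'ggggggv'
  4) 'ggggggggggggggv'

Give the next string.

ggggggggggggggggggggggggggggggv

Applying the rule to each of the 15 symbols of ggggggggggggggv gives the pieces gg gg gg gg gg gg gg gg gg gg gg gg gg gg ggv, which concatenate to the answer.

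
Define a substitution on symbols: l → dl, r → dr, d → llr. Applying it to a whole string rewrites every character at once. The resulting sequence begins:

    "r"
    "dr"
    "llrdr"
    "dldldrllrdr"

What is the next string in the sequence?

llrdlllrdlllrdrdldldrllrdr

Apply φ to dldldrllrdr symbol by symbol: d→llr, l→dl, d→llr, l→dl, d→llr, r→dr, l→dl, l→dl, r→dr, d→llr, r→dr; joined: llr dl llr dl llr dr dl dl dr llr dr.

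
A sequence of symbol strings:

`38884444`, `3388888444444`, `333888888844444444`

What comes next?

33338888888884444444444

Each string has the form 3^{n} 8^{2n+1} 4^{2n+2} (n = 1, 2, …).
Setting n = 4 gives 4, 9, 10 characters in each block.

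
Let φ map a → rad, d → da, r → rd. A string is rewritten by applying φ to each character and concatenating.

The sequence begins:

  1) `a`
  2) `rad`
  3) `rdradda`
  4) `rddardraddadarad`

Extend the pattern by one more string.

Rewriting the 16 symbols of rddardraddadarad one by one yields rd da da rad rd da rd rad da da rad da rad rd rad da; concatenated:

rddadaradrddardraddadaraddaradrdradda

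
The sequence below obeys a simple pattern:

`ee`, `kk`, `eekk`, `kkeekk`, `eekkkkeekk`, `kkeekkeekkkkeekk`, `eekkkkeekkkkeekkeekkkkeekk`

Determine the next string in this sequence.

kkeekkeekkkkeekkeekkkkeekkkkeekkeekkkkeekk

This is a Fibonacci-style word recurrence s(k) = s(k−2)·s(k−1): e.g. ee·kk = eekk.
Continuing: kkeekkeekkkkeekk · eekkkkeekkkkeekkeekkkkeekk gives term 8.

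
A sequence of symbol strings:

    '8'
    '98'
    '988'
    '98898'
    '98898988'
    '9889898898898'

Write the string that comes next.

From term 3 onward, concatenate the last term with the second-to-last: 98·8 = 988, 988·98 = 98898, …
So term 7 is 9889898898898·98898988.

988989889889898898988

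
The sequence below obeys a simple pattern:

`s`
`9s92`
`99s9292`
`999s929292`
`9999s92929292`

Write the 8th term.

9999999s92929292929292

Every step adds 9 to the front and 92 to the end of the previous string.
From 9999s92929292, 3 further steps: 9999s92929292 → 99999s9292929292 → 999999s929292929292 → (answer).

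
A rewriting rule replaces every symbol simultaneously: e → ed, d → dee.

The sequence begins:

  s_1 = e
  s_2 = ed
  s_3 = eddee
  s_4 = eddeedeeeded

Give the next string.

eddeedeeededdeeedededdeeeddee

Rewriting each symbol of eddeedeeeded: e→ed, d→dee, d→dee, e→ed, e→ed, d→dee, e→ed, e→ed, e→ed, d→dee, e→ed, d→dee, which concatenates to ed dee dee ed ed dee ed ed ed dee ed dee.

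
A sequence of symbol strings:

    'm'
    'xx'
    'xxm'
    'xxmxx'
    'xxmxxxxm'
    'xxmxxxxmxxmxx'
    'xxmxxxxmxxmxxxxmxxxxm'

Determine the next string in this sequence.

From term 3 onward, concatenate the last term with the second-to-last: xx·m = xxm, xxm·xx = xxmxx, …
So term 8 is xxmxxxxmxxmxxxxmxxxxm·xxmxxxxmxxmxx.

xxmxxxxmxxmxxxxmxxxxmxxmxxxxmxxmxx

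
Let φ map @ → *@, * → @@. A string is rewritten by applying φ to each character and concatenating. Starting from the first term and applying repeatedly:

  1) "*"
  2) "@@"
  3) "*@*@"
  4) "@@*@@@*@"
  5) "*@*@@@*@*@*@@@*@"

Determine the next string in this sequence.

Rewriting the 16 symbols of *@*@@@*@*@*@@@*@ one by one yields @@ *@ @@ *@ *@ *@ @@ *@ @@ *@ @@ *@ *@ *@ @@ *@; concatenated:

@@*@@@*@*@*@@@*@@@*@@@*@*@*@@@*@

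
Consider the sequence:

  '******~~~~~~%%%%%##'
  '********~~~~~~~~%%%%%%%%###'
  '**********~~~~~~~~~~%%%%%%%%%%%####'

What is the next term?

Reading off run lengths: * runs 6, 8, 10; ~ runs 6, 8, 10; % runs 5, 8, 11; # runs 2, 3, 4 — each is linear in n, where the shown terms are n = 2, 3, 4.
For the next term, n = 5, so the run lengths are 12, 12, 14, 5.

************~~~~~~~~~~~~%%%%%%%%%%%%%%#####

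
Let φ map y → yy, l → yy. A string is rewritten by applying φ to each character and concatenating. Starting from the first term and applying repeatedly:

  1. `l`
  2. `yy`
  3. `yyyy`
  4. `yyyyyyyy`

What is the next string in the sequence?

Apply φ to yyyyyyyy symbol by symbol: y→yy, y→yy, y→yy, y→yy, y→yy, y→yy, y→yy, y→yy; joined: yy yy yy yy yy yy yy yy.

yyyyyyyyyyyyyyyy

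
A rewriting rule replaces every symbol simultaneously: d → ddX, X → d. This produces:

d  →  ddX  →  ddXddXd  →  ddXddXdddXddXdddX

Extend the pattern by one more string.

Replace each of the 17 characters of ddXddXdddXddXdddX in place — ddX ddX d ddX ddX d ddX ddX ddX d ddX ddX d ddX ddX ddX d — and concatenate.

ddXddXdddXddXdddXddXddXdddXddXdddXddXddXd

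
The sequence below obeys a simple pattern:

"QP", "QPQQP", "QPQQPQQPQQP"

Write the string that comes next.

Each string is two copies of the previous one joined by 'Q'.
One more doubling of QPQQPQQPQQP gives the answer.

QPQQPQQPQQPQQPQQPQQPQQP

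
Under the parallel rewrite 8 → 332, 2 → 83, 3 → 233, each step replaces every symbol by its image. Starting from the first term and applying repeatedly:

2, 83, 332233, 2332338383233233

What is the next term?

φ(2332338383233233) expands symbol-by-symbol to 83 233 233 83 233 233 332 233 332 233 83 233 233 83 233 233; joining the 16 pieces gives the next term.

83233233832332333322333322338323323383233233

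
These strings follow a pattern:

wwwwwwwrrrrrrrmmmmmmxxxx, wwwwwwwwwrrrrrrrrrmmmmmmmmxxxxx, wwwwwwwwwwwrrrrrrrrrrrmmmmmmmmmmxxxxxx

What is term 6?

Reading off run lengths: w runs 7, 9, 11; r runs 7, 9, 11; m runs 6, 8, 10; x runs 4, 5, 6 — each is linear in n, where the shown terms are n = 3, 4, 5.
At n = 8 the blocks have lengths 17, 17, 16, 9.

wwwwwwwwwwwwwwwwwrrrrrrrrrrrrrrrrrmmmmmmmmmmmmmmmmxxxxxxxxx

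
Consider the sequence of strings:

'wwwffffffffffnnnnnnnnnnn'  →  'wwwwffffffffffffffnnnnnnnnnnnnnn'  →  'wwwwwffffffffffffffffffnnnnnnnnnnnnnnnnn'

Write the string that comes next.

wwwwwwffffffffffffffffffffffnnnnnnnnnnnnnnnnnnnn

The n-th term is n w's then 4n-2 f's then 3n+2 n's, where the shown terms are n = 3, 4, 5.
For the next term, n = 6, so the run lengths are 6, 22, 20.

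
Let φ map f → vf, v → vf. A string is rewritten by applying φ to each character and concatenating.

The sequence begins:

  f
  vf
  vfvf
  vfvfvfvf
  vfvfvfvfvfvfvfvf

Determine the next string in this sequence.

Rewriting the 16 symbols of vfvfvfvfvfvfvfvf one by one yields vf vf vf vf vf vf vf vf vf vf vf vf vf vf vf vf; concatenated:

vfvfvfvfvfvfvfvfvfvfvfvfvfvfvfvf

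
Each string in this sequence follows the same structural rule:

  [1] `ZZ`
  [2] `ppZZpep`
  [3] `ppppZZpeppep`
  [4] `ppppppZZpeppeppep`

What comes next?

Each term wraps the previous one in pp on the left and pep on the right.
So the next term is pp·ppppppZZpeppeppep·pep.

ppppppppZZpeppeppeppep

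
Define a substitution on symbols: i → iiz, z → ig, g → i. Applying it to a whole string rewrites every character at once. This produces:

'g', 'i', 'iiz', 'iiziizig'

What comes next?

Apply φ to iiziizig symbol by symbol: i→iiz, i→iiz, z→ig, i→iiz, i→iiz, z→ig, i→iiz, g→i; joined: iiz iiz ig iiz iiz ig iiz i.

iiziizigiiziizigiizi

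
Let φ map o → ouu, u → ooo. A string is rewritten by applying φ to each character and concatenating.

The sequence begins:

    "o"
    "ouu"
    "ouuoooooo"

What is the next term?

Expanding ouuoooooo: o→ouu, u→ooo, u→ooo, o→ouu, o→ouu, o→ouu, o→ouu, o→ouu, o→ouu. Concatenated: ouu ooo ooo ouu ouu ouu ouu ouu ouu.

ouuooooooouuouuouuouuouuouu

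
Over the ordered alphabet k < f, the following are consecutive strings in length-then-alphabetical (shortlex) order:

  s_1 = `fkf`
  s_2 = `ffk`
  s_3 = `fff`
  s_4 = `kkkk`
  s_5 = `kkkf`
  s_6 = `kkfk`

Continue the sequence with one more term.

The successor of kkfk increments the rightmost position that isn't already f and resets every position after it to k.

kkff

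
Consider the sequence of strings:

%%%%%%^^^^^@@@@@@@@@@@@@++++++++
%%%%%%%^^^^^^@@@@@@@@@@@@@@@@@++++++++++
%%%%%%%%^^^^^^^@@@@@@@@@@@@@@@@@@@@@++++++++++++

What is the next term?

The n-th term is n+3 %'s then n+2 ^'s then 4n+1 @'s then 2n+2 +'s, where the shown terms are n = 3, 4, 5.
For the next term, n = 6, so the run lengths are 9, 8, 25, 14.

%%%%%%%%%^^^^^^^^@@@@@@@@@@@@@@@@@@@@@@@@@++++++++++++++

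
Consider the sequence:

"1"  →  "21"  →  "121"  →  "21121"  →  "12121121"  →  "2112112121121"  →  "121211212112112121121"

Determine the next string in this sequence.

2112112121121121211212112112121121

Each term (from the third on) is the two preceding terms concatenated in order: term 3 = 1·21 = 121.
So term 8 is 2112112121121·121211212112112121121.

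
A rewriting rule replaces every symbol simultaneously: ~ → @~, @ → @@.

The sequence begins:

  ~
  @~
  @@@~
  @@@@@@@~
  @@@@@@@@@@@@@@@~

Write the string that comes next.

@@@@@@@@@@@@@@@@@@@@@@@@@@@@@@@~

Applying the rule to each of the 16 symbols of @@@@@@@@@@@@@@@~ gives the pieces @@ @@ @@ @@ @@ @@ @@ @@ @@ @@ @@ @@ @@ @@ @@ @~, which concatenate to the answer.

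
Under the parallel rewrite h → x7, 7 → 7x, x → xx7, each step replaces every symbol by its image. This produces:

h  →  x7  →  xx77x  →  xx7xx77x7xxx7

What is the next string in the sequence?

xx7xx77xxx7xx77x7xxx77xxx7xx7xx77x

Applying the rule to each of the 13 symbols of xx7xx77x7xxx7 gives the pieces xx7 xx7 7x xx7 xx7 7x 7x xx7 7x xx7 xx7 xx7 7x, which concatenate to the answer.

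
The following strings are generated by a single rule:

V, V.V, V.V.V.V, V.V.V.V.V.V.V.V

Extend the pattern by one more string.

s(k+1) = s(k)·.·s(k) — each term doubles the last with '.' between the halves.
Doubling V.V.V.V.V.V.V.V with '.' between the halves:

V.V.V.V.V.V.V.V.V.V.V.V.V.V.V.V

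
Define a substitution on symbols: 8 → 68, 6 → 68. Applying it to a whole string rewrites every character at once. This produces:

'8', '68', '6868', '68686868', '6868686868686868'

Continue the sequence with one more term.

Rewriting the 16 symbols of 6868686868686868 one by one yields 68 68 68 68 68 68 68 68 68 68 68 68 68 68 68 68; concatenated:

68686868686868686868686868686868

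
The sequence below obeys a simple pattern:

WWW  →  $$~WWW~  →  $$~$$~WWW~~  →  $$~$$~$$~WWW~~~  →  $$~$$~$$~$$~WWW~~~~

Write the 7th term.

$$~$$~$$~$$~$$~$$~WWW~~~~~~

Each term wraps the previous one in $$~ on the left and ~ on the right.
From $$~$$~$$~$$~WWW~~~~, 2 further steps: $$~$$~$$~$$~WWW~~~~ → $$~$$~$$~$$~$$~WWW~~~~~ → (answer).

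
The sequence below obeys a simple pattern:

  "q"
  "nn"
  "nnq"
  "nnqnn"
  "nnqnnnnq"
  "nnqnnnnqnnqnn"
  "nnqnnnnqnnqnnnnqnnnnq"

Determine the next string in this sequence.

From term 3 onward, concatenate the last term with the second-to-last: nn·q = nnq, nnq·nn = nnqnn, …
The next term joins nnqnnnnqnnqnnnnqnnnnq and nnqnnnnqnnqnn.

nnqnnnnqnnqnnnnqnnnnqnnqnnnnqnnqnn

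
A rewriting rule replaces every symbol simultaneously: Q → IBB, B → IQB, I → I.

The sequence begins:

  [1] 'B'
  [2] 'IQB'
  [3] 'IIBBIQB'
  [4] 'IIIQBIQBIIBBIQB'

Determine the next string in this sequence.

Rewriting the 15 symbols of IIIQBIQBIIBBIQB one by one yields I I I IBB IQB I IBB IQB I I IQB IQB I IBB IQB; concatenated:

IIIIBBIQBIIBBIQBIIIQBIQBIIBBIQB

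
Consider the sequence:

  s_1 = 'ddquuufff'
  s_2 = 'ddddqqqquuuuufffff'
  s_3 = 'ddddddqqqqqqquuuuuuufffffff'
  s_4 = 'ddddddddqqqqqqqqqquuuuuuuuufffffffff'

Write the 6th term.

ddddddddddddqqqqqqqqqqqqqqqquuuuuuuuuuuuufffffffffffff

Each string has the form d^{2n} q^{3n-2} u^{2n+1} f^{2n+1} (n = 1, 2, …).
Setting n = 6 gives 12, 16, 13, 13 characters in each block.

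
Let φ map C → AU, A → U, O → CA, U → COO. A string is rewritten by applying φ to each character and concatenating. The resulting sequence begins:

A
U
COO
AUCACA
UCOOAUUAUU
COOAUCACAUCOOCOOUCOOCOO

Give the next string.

φ(COOAUCACAUCOOCOOUCOOCOO) expands symbol-by-symbol to AU CA CA U COO AU U AU U COO AU CA CA AU CA CA COO AU CA CA AU CA CA; joining the 23 pieces gives the next term.

AUCACAUCOOAUUAUUCOOAUCACAAUCACACOOAUCACAAUCACA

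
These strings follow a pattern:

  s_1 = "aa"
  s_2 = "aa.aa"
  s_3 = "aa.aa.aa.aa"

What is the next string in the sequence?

Every step duplicates the string with '.' between the halves.
One more doubling of aa.aa.aa.aa gives the answer.

aa.aa.aa.aa.aa.aa.aa.aa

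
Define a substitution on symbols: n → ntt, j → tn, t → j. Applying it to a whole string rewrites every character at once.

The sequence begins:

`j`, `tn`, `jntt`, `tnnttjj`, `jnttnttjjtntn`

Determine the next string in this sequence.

Replace each of the 13 characters of jnttnttjjtntn in place — tn ntt j j ntt j j tn tn j ntt j ntt — and concatenate.

tnnttjjnttjjtntnjnttjntt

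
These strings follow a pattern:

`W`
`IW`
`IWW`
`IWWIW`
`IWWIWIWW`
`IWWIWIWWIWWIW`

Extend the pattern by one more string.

IWWIWIWWIWWIWIWWIWIWW

From term 3 onward, concatenate the last term with the second-to-last: IW·W = IWW, IWW·IW = IWWIW, …
The next term joins IWWIWIWWIWWIW and IWWIWIWW.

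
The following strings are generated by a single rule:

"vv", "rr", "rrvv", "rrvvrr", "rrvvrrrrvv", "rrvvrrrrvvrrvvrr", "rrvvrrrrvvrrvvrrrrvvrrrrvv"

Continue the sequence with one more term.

From term 3 onward, concatenate the last term with the second-to-last: rr·vv = rrvv, rrvv·rr = rrvvrr, …
So term 8 is rrvvrrrrvvrrvvrrrrvvrrrrvv·rrvvrrrrvvrrvvrr.

rrvvrrrrvvrrvvrrrrvvrrrrvvrrvvrrrrvvrrvvrr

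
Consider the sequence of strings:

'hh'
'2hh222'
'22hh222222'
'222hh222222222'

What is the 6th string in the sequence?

Each term wraps the previous one in 2 on the left and 222 on the right.
From 222hh222222222, 2 further steps: 222hh222222222 → 2222hh222222222222 → (answer).

22222hh222222222222222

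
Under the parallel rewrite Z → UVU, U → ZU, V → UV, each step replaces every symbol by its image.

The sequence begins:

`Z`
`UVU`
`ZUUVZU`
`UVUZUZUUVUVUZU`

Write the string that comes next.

ZUUVZUUVUZUUVUZUZUUVZUUVZUUVUZU

Applying the rule to each of the 14 symbols of UVUZUZUUVUVUZU gives the pieces ZU UV ZU UVU ZU UVU ZU ZU UV ZU UV ZU UVU ZU, which concatenate to the answer.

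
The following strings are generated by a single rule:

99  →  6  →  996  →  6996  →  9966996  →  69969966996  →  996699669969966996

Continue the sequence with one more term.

69969966996996699669969966996

This is a Fibonacci-style word recurrence s(k) = s(k−2)·s(k−1): e.g. 99·6 = 996.
The next term joins 69969966996 and 996699669969966996.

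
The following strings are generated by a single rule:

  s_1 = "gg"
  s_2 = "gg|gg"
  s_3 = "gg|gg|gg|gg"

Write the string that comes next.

Every step duplicates the string with '|' between the halves.
Doubling gg|gg|gg|gg with '|' between the halves:

gg|gg|gg|gg|gg|gg|gg|gg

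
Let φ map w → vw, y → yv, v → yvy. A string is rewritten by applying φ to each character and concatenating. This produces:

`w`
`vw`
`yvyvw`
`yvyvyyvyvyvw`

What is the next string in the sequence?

Rewriting each symbol of yvyvyyvyvyvw: y→yv, v→yvy, y→yv, v→yvy, y→yv, y→yv, v→yvy, y→yv, v→yvy, y→yv, v→yvy, w→vw, which concatenates to yv yvy yv yvy yv yv yvy yv yvy yv yvy vw.

yvyvyyvyvyyvyvyvyyvyvyyvyvyvw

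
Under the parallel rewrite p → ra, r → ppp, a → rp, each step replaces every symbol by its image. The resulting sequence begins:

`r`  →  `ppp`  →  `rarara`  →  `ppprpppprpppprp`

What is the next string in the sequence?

Rewriting the 15 symbols of ppprpppprpppprp one by one yields ra ra ra ppp ra ra ra ra ppp ra ra ra ra ppp ra; concatenated:

rararappprarararappprarararapppra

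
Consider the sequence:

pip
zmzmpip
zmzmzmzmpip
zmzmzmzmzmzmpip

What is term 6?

zmzmzmzmzmzmzmzmzmzmpip

Every step adds zmzm at the front: s(k+1) = zmzm·s(k).
From zmzmzmzmzmzmpip, 2 further steps: zmzmzmzmzmzmpip → zmzmzmzmzmzmzmzmpip → (answer).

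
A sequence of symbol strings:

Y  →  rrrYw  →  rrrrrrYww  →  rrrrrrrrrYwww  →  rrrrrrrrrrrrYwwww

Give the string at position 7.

rrrrrrrrrrrrrrrrrrYwwwwww

Each term wraps the previous one in rrr on the left and w on the right.
From rrrrrrrrrrrrYwwww, 2 further steps: rrrrrrrrrrrrYwwww → rrrrrrrrrrrrrrrYwwwww → (answer).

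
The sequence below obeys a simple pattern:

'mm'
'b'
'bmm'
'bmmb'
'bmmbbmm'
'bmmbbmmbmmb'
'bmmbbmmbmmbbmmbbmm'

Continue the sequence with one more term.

bmmbbmmbmmbbmmbbmmbmmbbmmbmmb

This is a Fibonacci-style word recurrence s(k) = s(k−1)·s(k−2): e.g. b·mm = bmm.
Continuing: bmmbbmmbmmbbmmbbmm · bmmbbmmbmmb gives term 8.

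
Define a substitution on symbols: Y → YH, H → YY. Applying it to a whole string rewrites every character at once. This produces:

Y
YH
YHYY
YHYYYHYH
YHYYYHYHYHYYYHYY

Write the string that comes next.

Applying the rule to each of the 16 symbols of YHYYYHYHYHYYYHYY gives the pieces YH YY YH YH YH YY YH YY YH YY YH YH YH YY YH YH, which concatenate to the answer.

YHYYYHYHYHYYYHYYYHYYYHYHYHYYYHYH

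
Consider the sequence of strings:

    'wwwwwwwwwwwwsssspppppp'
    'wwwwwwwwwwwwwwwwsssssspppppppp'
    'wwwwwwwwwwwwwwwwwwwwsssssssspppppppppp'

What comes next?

wwwwwwwwwwwwwwwwwwwwwwwwsssssssssspppppppppppp

Each string has the form w^{4n} s^{2n-2} p^{2n}, where the shown terms are n = 3, 4, 5.
Setting n = 6 gives 24, 10, 12 characters in each block.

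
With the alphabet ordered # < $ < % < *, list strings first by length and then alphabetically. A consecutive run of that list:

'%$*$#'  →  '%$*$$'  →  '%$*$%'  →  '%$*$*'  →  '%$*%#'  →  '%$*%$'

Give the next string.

%$*%%

Treat %$*%$ as a base-4 numeral over the given alphabet and add one, carrying through any trailing *'s.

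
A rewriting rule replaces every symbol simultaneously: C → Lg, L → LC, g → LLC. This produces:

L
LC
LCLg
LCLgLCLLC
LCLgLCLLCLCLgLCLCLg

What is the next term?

Rewriting the 19 symbols of LCLgLCLLCLCLgLCLCLg one by one yields LC Lg LC LLC LC Lg LC LC Lg LC Lg LC LLC LC Lg LC Lg LC LLC; concatenated:

LCLgLCLLCLCLgLCLCLgLCLgLCLLCLCLgLCLgLCLLC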